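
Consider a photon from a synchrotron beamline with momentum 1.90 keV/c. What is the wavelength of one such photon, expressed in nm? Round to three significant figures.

Convert to SI: p = 1.90 keV/c = 1.0154e-24 kg·m/s.
For a photon λ = h/p, so λ = 6.525e-10 m.
Converting to nm: λ = 0.6525 nm ≈ 0.653 nm.

0.653 nm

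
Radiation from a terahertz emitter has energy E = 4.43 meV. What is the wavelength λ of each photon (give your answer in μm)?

280 μm

(h = 6.62607015e-34 J·s, c = 2.99792458e8 m/s, 1 eV = 1.602176634e-19 J.)
Convert to SI: E = 4.43 meV = 7.0976e-22 J.
Since λ = hc/E for a photon, λ = 2.799e-4 m.
Converting to μm: λ = 279.9 μm ≈ 280 μm.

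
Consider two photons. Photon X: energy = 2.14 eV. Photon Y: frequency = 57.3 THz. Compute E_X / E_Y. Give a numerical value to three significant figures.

E_X = 3.429·10^-19 J (from energy = 2.14 eV, via E given directly).
E_Y = 3.797·10^-20 J (from frequency = 57.3 THz, via E = hf).
Ratio = 3.429·10^-19 / 3.797·10^-20 = 9.03.

9.03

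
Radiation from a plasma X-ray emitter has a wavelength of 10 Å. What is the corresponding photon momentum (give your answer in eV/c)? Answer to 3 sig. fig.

1240 eV/c

Convert to SI: λ = 10 Å = 1.0e-9 m.
The photon relation is p = h/λ, giving p = 6.626e-25 kg·m/s.
Converting to eV/c: p = 1240 eV/c ≈ 1240 eV/c.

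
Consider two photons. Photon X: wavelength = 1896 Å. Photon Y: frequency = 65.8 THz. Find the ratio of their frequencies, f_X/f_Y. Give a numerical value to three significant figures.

24.0

f_X = 1.581 × 10^15 Hz (from wavelength = 1896 Å, via f = c/λ).
f_Y = 6.580 × 10^13 Hz (from frequency = 65.8 THz, via f given directly).
Ratio = 1.581 × 10^15 / 6.580 × 10^13 = 24.0.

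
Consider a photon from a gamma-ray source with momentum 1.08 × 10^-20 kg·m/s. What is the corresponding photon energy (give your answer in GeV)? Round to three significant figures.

Take c = 2.99792458 × 10^8 m/s, 1 eV = 1.602176634 × 10^-19 J.
For a photon E = pc, so E = 3.238 × 10^-12 J.
Converting to GeV: E = 0.02021 GeV ≈ 0.0202 GeV.

0.0202 GeV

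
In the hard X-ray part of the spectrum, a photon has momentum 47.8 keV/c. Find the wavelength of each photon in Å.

(h = 6.62607015e-34 J·s, c = 2.99792458e8 m/s, 1 eV = 1.602176634e-19 J.)
First convert: p = 47.8 keV/c = 2.5546e-23 kg·m/s.
For a photon λ = h/p, so λ = 2.594e-11 m.
Converting to Å: λ = 0.2594 Å ≈ 0.259 Å.

0.259 Å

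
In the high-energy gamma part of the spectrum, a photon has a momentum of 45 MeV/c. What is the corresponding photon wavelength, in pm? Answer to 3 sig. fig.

(h = 6.62607015 × 10^-34 J·s, c = 2.99792458 × 10^8 m/s, 1 eV = 1.602176634 × 10^-19 J.)
First convert: p = 45 MeV/c = 2.4049 × 10^-20 kg·m/s.
For a photon λ = h/p, so λ = 2.755 × 10^-14 m.
Converting to pm: λ = 0.02755 pm ≈ 0.0276 pm.

0.0276 pm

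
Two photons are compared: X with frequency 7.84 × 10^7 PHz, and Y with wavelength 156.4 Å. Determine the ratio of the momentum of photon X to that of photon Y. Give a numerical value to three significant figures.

4.09 × 10^6

p_X = 1.733 × 10^-19 kg·m/s (from frequency = 7.84 × 10^7 PHz, via p = hf/c).
p_Y = 4.237 × 10^-26 kg·m/s (from wavelength = 156.4 Å, via p = h/λ).
Ratio = 1.733 × 10^-19 / 4.237 × 10^-26 = 4.09 × 10^6.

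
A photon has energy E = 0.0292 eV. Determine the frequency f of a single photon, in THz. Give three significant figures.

In SI units: E = 0.0292 eV = 4.6784 × 10^-21 J.
Since f = E/h for a photon, f = 7.061 × 10^12 Hz.
Converting to THz: f = 7.061 THz ≈ 7.06 THz.

7.06 THz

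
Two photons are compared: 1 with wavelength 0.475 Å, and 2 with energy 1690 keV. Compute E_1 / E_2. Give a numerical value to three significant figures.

E_1 = 4.182 × 10^-15 J (from wavelength = 0.475 Å, via E = hc/λ).
E_2 = 2.708 × 10^-13 J (from energy = 1690 keV, via E given directly).
Ratio = 4.182 × 10^-15 / 2.708 × 10^-13 = 0.0154.

0.0154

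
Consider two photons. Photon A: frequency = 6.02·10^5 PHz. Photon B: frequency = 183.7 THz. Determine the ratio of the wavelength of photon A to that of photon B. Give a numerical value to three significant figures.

λ_A = 4.980·10^-13 m (from frequency = 6.02·10^5 PHz, via λ = c/f).
λ_B = 1.632·10^-6 m (from frequency = 183.7 THz, via λ = c/f).
Ratio = 4.980·10^-13 / 1.632·10^-6 = 3.05·10^-7.

3.05·10^-7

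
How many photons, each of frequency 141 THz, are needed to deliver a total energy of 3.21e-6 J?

Per-photon energy: E = 9.343e-20 J (from frequency = 141 THz).
N = E_total / E_photon = 3.21e-6 J / 9.343e-20 J = 3.44e13.

3.44e13 photons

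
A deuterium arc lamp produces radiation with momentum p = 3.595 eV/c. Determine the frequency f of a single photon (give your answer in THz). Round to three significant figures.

869 THz

Use h = 6.62607015·10^-34 J·s, c = 2.99792458·10^8 m/s, 1 eV = 1.602176634·10^-19 J.
First convert: p = 3.595 eV/c = 1.9213·10^-27 kg·m/s.
Since f = pc/h for a photon, f = 8.693·10^14 Hz.
Converting to THz: f = 869.3 THz ≈ 869 THz.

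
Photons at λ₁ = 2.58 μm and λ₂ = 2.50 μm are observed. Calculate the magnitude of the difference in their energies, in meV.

Using E = hc/λ: E₁ = 7.699·10^-20 J, E₂ = 7.946·10^-20 J.
|ΔE| = |7.699·10^-20 − 7.946·10^-20| = 2.46·10^-21 J = 15.4 meV.

15.4 meV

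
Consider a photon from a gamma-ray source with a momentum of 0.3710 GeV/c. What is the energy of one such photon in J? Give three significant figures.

In SI units: p = 0.3710 GeV/c = 1.9827·10^-19 kg·m/s.
The photon relation is E = pc, giving E = 5.944·10^-11 J.
So E ≈ 5.94·10^-11 J.

5.94·10^-11 J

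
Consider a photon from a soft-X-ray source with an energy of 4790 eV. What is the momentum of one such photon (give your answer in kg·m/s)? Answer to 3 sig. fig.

2.56 × 10^-24 kg·m/s

(c = 2.99792458 × 10^8 m/s, 1 eV = 1.602176634 × 10^-19 J.)
In SI units: E = 4790 eV = 7.6744 × 10^-16 J.
Since p = E/c for a photon, p = 2.560 × 10^-24 kg·m/s.
So p ≈ 2.56 × 10^-24 kg·m/s.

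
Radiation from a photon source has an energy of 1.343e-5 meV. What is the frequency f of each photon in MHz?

3.25 MHz

In SI units: E = 1.343e-5 meV = 2.1517e-27 J.
For a photon f = E/h, so f = 3.247e6 Hz.
Converting to MHz: f = 3.247 MHz ≈ 3.25 MHz.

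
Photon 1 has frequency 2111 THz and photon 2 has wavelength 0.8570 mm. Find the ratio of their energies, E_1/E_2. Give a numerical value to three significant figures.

E_1 = 1.399·10^-18 J (from frequency = 2111 THz, via E = hf).
E_2 = 2.318·10^-22 J (from wavelength = 0.8570 mm, via E = hc/λ).
Ratio = 1.399·10^-18 / 2.318·10^-22 = 6030.

6030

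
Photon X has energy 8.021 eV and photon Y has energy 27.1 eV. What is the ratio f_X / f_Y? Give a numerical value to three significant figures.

f_X = 1.939 × 10^15 Hz (from energy = 8.021 eV, via f = E/h).
f_Y = 6.553 × 10^15 Hz (from energy = 27.1 eV, via f = E/h).
Ratio = 1.939 × 10^15 / 6.553 × 10^15 = 0.296.

0.296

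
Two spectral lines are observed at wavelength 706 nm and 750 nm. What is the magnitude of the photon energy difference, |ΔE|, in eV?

Using E = hc/λ: E₁ = 2.814e-19 J, E₂ = 2.649e-19 J.
|ΔE| = |2.814e-19 − 2.649e-19| = 1.65e-20 J = 0.103 eV.

0.103 eV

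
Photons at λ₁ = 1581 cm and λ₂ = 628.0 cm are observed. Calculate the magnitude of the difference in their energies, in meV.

1.19e-4 meV

Using E = hc/λ: E₁ = 1.2564e-26 J, E₂ = 3.1631e-26 J.
|ΔE| = |1.2564e-26 − 3.1631e-26| = 1.91e-26 J = 1.19e-4 meV.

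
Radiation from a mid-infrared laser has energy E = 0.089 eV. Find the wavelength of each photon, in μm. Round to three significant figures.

13.9 μm

(h = 6.62607015e-34 J·s, c = 2.99792458e8 m/s, 1 eV = 1.602176634e-19 J.)
Convert to SI: E = 0.089 eV = 1.4259e-20 J.
Since λ = hc/E for a photon, λ = 1.393e-5 m.
Converting to μm: λ = 13.93 μm ≈ 13.9 μm.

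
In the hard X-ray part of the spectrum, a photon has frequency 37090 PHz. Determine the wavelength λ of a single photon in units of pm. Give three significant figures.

8.08 pm

Take c = 2.99792458 × 10^8 m/s.
Convert to SI: f = 37090 PHz = 3.709 × 10^19 Hz.
Since λ = c/f for a photon, λ = 8.083 × 10^-12 m.
Converting to pm: λ = 8.083 pm ≈ 8.08 pm.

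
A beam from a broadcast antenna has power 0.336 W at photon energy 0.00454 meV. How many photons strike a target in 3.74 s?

Total energy: E_total = P·t = 0.336 × 3.74 = 1.257 J.
Per-photon energy: E = 7.274 × 10^-25 J.
N = E_total / E_photon = 1.73 × 10^24.

1.73 × 10^24 photons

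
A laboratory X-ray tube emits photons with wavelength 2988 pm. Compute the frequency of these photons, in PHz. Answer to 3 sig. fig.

100 PHz

Convert to SI: λ = 2988 pm = 2.988e-9 m.
Apply f = c/λ: f = 1.003e17 Hz.
Converting to PHz: f = 100.3 PHz ≈ 100 PHz.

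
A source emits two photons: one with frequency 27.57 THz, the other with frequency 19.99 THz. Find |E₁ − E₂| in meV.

31.3 meV

Using E = hf: E₁ = 1.8268e-20 J, E₂ = 1.3246e-20 J.
|ΔE| = |1.8268e-20 − 1.3246e-20| = 5.02e-21 J = 31.3 meV.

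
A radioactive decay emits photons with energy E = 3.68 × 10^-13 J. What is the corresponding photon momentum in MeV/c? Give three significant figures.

2.30 MeV/c

Use c = 2.99792458 × 10^8 m/s, 1 eV = 1.602176634 × 10^-19 J.
Since p = E/c for a photon, p = 1.228 × 10^-21 kg·m/s.
Converting to MeV/c: p = 2.297 MeV/c ≈ 2.30 MeV/c.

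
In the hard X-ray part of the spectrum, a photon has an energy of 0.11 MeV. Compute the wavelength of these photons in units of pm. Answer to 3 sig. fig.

11.3 pm

Take h = 6.62607015e-34 J·s, c = 2.99792458e8 m/s, 1 eV = 1.602176634e-19 J.
In SI units: E = 0.11 MeV = 1.7624e-14 J.
Apply λ = hc/E: λ = 1.127e-11 m.
Converting to pm: λ = 11.27 pm ≈ 11.3 pm.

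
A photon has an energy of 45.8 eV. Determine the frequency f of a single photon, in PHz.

11.1 PHz

Use h = 6.62607015·10^-34 J·s, 1 eV = 1.602176634·10^-19 J.
First convert: E = 45.8 eV = 7.3380·10^-18 J.
For a photon f = E/h, so f = 1.107·10^16 Hz.
Converting to PHz: f = 11.07 PHz ≈ 11.1 PHz.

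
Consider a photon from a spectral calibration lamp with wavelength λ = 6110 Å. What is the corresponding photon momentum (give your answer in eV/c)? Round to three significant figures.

2.03 eV/c

Use h = 6.62607015 × 10^-34 J·s, c = 2.99792458 × 10^8 m/s, 1 eV = 1.602176634 × 10^-19 J.
First convert: λ = 6110 Å = 6.11 × 10^-7 m.
Apply p = h/λ: p = 1.084 × 10^-27 kg·m/s.
Converting to eV/c: p = 2.029 eV/c ≈ 2.03 eV/c.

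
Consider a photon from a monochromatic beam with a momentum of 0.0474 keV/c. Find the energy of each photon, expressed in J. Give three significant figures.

Use c = 2.99792458 × 10^8 m/s, 1 eV = 1.602176634 × 10^-19 J.
Convert to SI: p = 0.0474 keV/c = 2.5332 × 10^-26 kg·m/s.
For a photon E = pc, so E = 7.594 × 10^-18 J.
So E ≈ 7.59 × 10^-18 J.

7.59 × 10^-18 J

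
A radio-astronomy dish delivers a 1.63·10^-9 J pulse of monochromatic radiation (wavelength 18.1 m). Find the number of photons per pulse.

Per-photon energy: E = 1.097·10^-26 J (from wavelength = 18.1 m).
N = E_total / E_photon = 1.63·10^-9 J / 1.097·10^-26 J = 1.49·10^17.

1.49·10^17 photons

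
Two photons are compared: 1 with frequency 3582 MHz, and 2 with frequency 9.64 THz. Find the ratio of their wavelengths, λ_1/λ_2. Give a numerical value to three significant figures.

λ_1 = 0.08369 m (from frequency = 3582 MHz, via λ = c/f).
λ_2 = 3.110 × 10^-5 m (from frequency = 9.64 THz, via λ = c/f).
Ratio = 0.08369 / 3.110 × 10^-5 = 2690.

2690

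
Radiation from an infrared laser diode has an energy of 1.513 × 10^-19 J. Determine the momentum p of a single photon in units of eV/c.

Since p = E/c for a photon, p = 5.047 × 10^-28 kg·m/s.
Converting to eV/c: p = 0.9443 eV/c ≈ 0.944 eV/c.

0.944 eV/c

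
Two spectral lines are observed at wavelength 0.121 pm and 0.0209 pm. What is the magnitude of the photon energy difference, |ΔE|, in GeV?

Using E = hc/λ: E₁ = 1.642 × 10^-12 J, E₂ = 9.505 × 10^-12 J.
|ΔE| = |1.642 × 10^-12 − 9.505 × 10^-12| = 7.86 × 10^-12 J = 0.0491 GeV.

0.0491 GeV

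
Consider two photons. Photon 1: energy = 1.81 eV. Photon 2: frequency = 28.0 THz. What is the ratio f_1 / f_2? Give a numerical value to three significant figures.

f_1 = 4.377·10^14 Hz (from energy = 1.81 eV, via f = E/h).
f_2 = 2.800·10^13 Hz (from frequency = 28.0 THz, via f given directly).
Ratio = 4.377·10^14 / 2.800·10^13 = 15.6.

15.6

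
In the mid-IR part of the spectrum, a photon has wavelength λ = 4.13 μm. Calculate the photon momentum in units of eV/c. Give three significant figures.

0.300 eV/c

In SI units: λ = 4.13 μm = 4.13e-6 m.
Since p = h/λ for a photon, p = 1.604e-28 kg·m/s.
Converting to eV/c: p = 0.3002 eV/c ≈ 0.300 eV/c.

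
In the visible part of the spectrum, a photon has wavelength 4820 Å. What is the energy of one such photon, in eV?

Take h = 6.62607015·10^-34 J·s, c = 2.99792458·10^8 m/s, 1 eV = 1.602176634·10^-19 J.
In SI units: λ = 4820 Å = 4.82·10^-7 m.
For a photon E = hc/λ, so E = 4.121·10^-19 J.
Converting to eV: E = 2.572 eV ≈ 2.57 eV.

2.57 eV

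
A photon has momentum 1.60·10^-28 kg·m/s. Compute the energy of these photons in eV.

0.299 eV

Use c = 2.99792458·10^8 m/s, 1 eV = 1.602176634·10^-19 J.
Apply E = pc: E = 4.797·10^-20 J.
Converting to eV: E = 0.2994 eV ≈ 0.299 eV.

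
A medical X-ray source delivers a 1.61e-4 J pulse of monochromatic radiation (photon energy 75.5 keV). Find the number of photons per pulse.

1.33e10 photons

Per-photon energy: E = 1.210e-14 J (from energy = 75.5 keV).
N = E_total / E_photon = 1.61e-4 J / 1.210e-14 J = 1.33e10.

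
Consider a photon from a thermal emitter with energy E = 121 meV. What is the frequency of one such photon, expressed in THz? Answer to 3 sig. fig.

Take h = 6.62607015 × 10^-34 J·s, 1 eV = 1.602176634 × 10^-19 J.
Convert to SI: E = 121 meV = 1.9386 × 10^-20 J.
For a photon f = E/h, so f = 2.926 × 10^13 Hz.
Converting to THz: f = 29.26 THz ≈ 29.3 THz.

29.3 THz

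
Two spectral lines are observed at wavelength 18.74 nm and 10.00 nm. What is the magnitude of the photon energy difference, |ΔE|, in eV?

57.8 eV

Using E = hc/λ: E₁ = 1.0600 × 10^-17 J, E₂ = 1.9864 × 10^-17 J.
|ΔE| = |1.0600 × 10^-17 − 1.9864 × 10^-17| = 9.26 × 10^-18 J = 57.8 eV.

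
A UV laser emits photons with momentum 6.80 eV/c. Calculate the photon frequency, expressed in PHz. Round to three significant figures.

1.64 PHz

Take h = 6.62607015e-34 J·s, c = 2.99792458e8 m/s, 1 eV = 1.602176634e-19 J.
Convert to SI: p = 6.80 eV/c = 3.6341e-27 kg·m/s.
Apply f = pc/h: f = 1.644e15 Hz.
Converting to PHz: f = 1.644 PHz ≈ 1.64 PHz.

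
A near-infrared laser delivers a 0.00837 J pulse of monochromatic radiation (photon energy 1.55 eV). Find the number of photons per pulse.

Per-photon energy: E = 2.483·10^-19 J (from energy = 1.55 eV).
N = E_total / E_photon = 0.00837 J / 2.483·10^-19 J = 3.37·10^16.

3.37·10^16 photons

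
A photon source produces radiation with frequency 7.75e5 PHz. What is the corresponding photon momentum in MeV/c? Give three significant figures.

In SI units: f = 7.75e5 PHz = 7.75e20 Hz.
The photon relation is p = hf/c, giving p = 1.713e-21 kg·m/s.
Converting to MeV/c: p = 3.205 MeV/c ≈ 3.21 MeV/c.

3.21 MeV/c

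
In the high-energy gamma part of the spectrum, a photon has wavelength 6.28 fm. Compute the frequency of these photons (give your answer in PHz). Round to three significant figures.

Use c = 2.99792458 × 10^8 m/s.
Convert to SI: λ = 6.28 fm = 6.28 × 10^-15 m.
The photon relation is f = c/λ, giving f = 4.774 × 10^22 Hz.
Converting to PHz: f = 4.774 × 10^7 PHz ≈ 4.77 × 10^7 PHz.

4.77 × 10^7 PHz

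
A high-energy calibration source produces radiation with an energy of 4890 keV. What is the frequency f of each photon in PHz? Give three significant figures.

1.18e6 PHz

Take h = 6.62607015e-34 J·s, 1 eV = 1.602176634e-19 J.
First convert: E = 4890 keV = 7.8346e-13 J.
Since f = E/h for a photon, f = 1.182e21 Hz.
Converting to PHz: f = 1.182e6 PHz ≈ 1.18e6 PHz.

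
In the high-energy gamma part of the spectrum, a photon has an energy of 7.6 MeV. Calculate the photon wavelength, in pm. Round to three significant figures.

0.163 pm

Use h = 6.62607015 × 10^-34 J·s, c = 2.99792458 × 10^8 m/s, 1 eV = 1.602176634 × 10^-19 J.
First convert: E = 7.6 MeV = 1.2177 × 10^-12 J.
For a photon λ = hc/E, so λ = 1.631 × 10^-13 m.
Converting to pm: λ = 0.1631 pm ≈ 0.163 pm.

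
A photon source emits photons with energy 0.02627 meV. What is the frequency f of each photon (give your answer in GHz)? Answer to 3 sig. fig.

In SI units: E = 0.02627 meV = 4.2089 × 10^-24 J.
The photon relation is f = E/h, giving f = 6.352 × 10^9 Hz.
Converting to GHz: f = 6.352 GHz ≈ 6.35 GHz.

6.35 GHz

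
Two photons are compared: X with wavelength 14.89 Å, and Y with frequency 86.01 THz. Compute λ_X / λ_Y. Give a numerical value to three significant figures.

λ_X = 1.489e-9 m (from wavelength = 14.89 Å, via λ given directly).
λ_Y = 3.486e-6 m (from frequency = 86.01 THz, via λ = c/f).
Ratio = 1.489e-9 / 3.486e-6 = 4.27e-4.

4.27e-4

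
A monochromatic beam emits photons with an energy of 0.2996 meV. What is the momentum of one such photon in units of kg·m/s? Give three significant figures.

1.60e-31 kg·m/s

First convert: E = 0.2996 meV = 4.8001e-23 J.
For a photon p = E/c, so p = 1.601e-31 kg·m/s.
So p ≈ 1.60e-31 kg·m/s.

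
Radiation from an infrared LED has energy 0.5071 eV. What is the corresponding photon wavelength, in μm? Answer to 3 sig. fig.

2.44 μm

(h = 6.62607015 × 10^-34 J·s, c = 2.99792458 × 10^8 m/s, 1 eV = 1.602176634 × 10^-19 J.)
Convert to SI: E = 0.5071 eV = 8.1246 × 10^-20 J.
For a photon λ = hc/E, so λ = 2.445 × 10^-6 m.
Converting to μm: λ = 2.445 μm ≈ 2.44 μm.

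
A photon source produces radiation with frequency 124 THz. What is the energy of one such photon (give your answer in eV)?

0.513 eV

In SI units: f = 124 THz = 1.24 × 10^14 Hz.
Since E = hf for a photon, E = 8.216 × 10^-20 J.
Converting to eV: E = 0.5128 eV ≈ 0.513 eV.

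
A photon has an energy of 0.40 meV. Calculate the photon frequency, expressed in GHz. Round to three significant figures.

Convert to SI: E = 0.40 meV = 6.4087 × 10^-23 J.
For a photon f = E/h, so f = 9.672 × 10^10 Hz.
Converting to GHz: f = 96.72 GHz ≈ 96.7 GHz.

96.7 GHz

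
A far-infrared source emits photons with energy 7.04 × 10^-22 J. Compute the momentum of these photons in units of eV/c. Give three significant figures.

4.39 × 10^-3 eV/c

(c = 2.99792458 × 10^8 m/s, 1 eV = 1.602176634 × 10^-19 J.)
The photon relation is p = E/c, giving p = 2.348 × 10^-30 kg·m/s.
Converting to eV/c: p = 0.004394 eV/c ≈ 4.39 × 10^-3 eV/c.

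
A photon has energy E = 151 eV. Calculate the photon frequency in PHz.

In SI units: E = 151 eV = 2.4193·10^-17 J.
Apply f = E/h: f = 3.651·10^16 Hz.
Converting to PHz: f = 36.51 PHz ≈ 36.5 PHz.

36.5 PHz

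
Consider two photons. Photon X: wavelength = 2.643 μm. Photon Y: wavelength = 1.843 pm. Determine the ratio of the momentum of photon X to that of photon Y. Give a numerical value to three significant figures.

p_X = 2.507 × 10^-28 kg·m/s (from wavelength = 2.643 μm, via p = h/λ).
p_Y = 3.595 × 10^-22 kg·m/s (from wavelength = 1.843 pm, via p = h/λ).
Ratio = 2.507 × 10^-28 / 3.595 × 10^-22 = 6.97 × 10^-7.

6.97 × 10^-7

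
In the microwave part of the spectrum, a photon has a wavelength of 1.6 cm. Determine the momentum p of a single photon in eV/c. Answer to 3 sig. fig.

Convert to SI: λ = 1.6 cm = 0.016 m.
Apply p = h/λ: p = 4.141e-32 kg·m/s.
Converting to eV/c: p = 7.749e-5 eV/c ≈ 7.75e-5 eV/c.

7.75e-5 eV/c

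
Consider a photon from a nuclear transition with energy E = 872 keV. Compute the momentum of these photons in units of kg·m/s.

In SI units: E = 872 keV = 1.3971e-13 J.
The photon relation is p = E/c, giving p = 4.660e-22 kg·m/s.
So p ≈ 4.66e-22 kg·m/s.

4.66e-22 kg·m/s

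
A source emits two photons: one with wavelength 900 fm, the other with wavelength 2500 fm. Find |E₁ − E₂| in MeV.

0.882 MeV

Using E = hc/λ: E₁ = 2.207e-13 J, E₂ = 7.946e-14 J.
|ΔE| = |2.207e-13 − 7.946e-14| = 1.41e-13 J = 0.882 MeV.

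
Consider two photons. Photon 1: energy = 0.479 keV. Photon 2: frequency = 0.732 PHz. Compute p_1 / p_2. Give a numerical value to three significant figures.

p_1 = 2.560 × 10^-25 kg·m/s (from energy = 0.479 keV, via p = E/c).
p_2 = 1.618 × 10^-27 kg·m/s (from frequency = 0.732 PHz, via p = hf/c).
Ratio = 2.560 × 10^-25 / 1.618 × 10^-27 = 158.

158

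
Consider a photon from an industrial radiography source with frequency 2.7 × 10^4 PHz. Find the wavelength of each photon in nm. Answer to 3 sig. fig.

Convert to SI: f = 2.7 × 10^4 PHz = 2.7 × 10^19 Hz.
Apply λ = c/f: λ = 1.110 × 10^-11 m.
Converting to nm: λ = 0.01110 nm ≈ 0.0111 nm.

0.0111 nm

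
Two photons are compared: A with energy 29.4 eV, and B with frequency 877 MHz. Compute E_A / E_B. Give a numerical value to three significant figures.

8.11e6

E_A = 4.710e-18 J (from energy = 29.4 eV, via E given directly).
E_B = 5.811e-25 J (from frequency = 877 MHz, via E = hf).
Ratio = 4.710e-18 / 5.811e-25 = 8.11e6.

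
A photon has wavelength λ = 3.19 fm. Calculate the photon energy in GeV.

(h = 6.62607015e-34 J·s, c = 2.99792458e8 m/s, 1 eV = 1.602176634e-19 J.)
Convert to SI: λ = 3.19 fm = 3.19e-15 m.
The photon relation is E = hc/λ, giving E = 6.227e-11 J.
Converting to GeV: E = 0.3887 GeV ≈ 0.389 GeV.

0.389 GeV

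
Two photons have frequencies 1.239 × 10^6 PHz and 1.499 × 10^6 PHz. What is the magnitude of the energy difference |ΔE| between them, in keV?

Using E = hf: E₁ = 8.2097 × 10^-13 J, E₂ = 9.9325 × 10^-13 J.
|ΔE| = |8.2097 × 10^-13 − 9.9325 × 10^-13| = 1.72 × 10^-13 J = 1080 keV.

1080 keV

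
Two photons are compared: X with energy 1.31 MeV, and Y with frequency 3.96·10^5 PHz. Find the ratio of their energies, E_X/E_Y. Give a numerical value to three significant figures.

E_X = 2.099·10^-13 J (from energy = 1.31 MeV, via E given directly).
E_Y = 2.624·10^-13 J (from frequency = 3.96·10^5 PHz, via E = hf).
Ratio = 2.099·10^-13 / 2.624·10^-13 = 0.800.

0.800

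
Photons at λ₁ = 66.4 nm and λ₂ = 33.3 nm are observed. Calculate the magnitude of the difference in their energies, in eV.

18.6 eV

Using E = hc/λ: E₁ = 2.992·10^-18 J, E₂ = 5.965·10^-18 J.
|ΔE| = |2.992·10^-18 − 5.965·10^-18| = 2.97·10^-18 J = 18.6 eV.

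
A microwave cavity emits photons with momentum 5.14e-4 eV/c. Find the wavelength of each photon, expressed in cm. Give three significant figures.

0.241 cm

First convert: p = 5.14e-4 eV/c = 2.7470e-31 kg·m/s.
The photon relation is λ = h/p, giving λ = 0.002412 m.
Converting to cm: λ = 0.2412 cm ≈ 0.241 cm.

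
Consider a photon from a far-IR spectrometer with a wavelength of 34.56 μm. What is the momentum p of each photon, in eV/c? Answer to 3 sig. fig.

0.0359 eV/c

In SI units: λ = 34.56 μm = 3.456·10^-5 m.
For a photon p = h/λ, so p = 1.917·10^-29 kg·m/s.
Converting to eV/c: p = 0.03588 eV/c ≈ 0.0359 eV/c.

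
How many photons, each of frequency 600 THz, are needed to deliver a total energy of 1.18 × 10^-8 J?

2.97 × 10^10 photons

Per-photon energy: E = 3.976 × 10^-19 J (from frequency = 600 THz).
N = E_total / E_photon = 1.18 × 10^-8 J / 3.976 × 10^-19 J = 2.97 × 10^10.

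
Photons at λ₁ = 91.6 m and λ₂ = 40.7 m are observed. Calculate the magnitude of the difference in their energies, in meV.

Using E = hc/λ: E₁ = 2.169 × 10^-27 J, E₂ = 4.881 × 10^-27 J.
|ΔE| = |2.169 × 10^-27 − 4.881 × 10^-27| = 2.71 × 10^-27 J = 1.69 × 10^-5 meV.

1.69 × 10^-5 meV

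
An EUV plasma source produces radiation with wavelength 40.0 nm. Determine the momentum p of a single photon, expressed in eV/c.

In SI units: λ = 40.0 nm = 4.00 × 10^-8 m.
Since p = h/λ for a photon, p = 1.657 × 10^-26 kg·m/s.
Converting to eV/c: p = 31.00 eV/c ≈ 31.0 eV/c.

31.0 eV/c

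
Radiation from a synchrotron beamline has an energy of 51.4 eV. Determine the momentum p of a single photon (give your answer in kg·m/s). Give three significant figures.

2.75e-26 kg·m/s

In SI units: E = 51.4 eV = 8.2352e-18 J.
Apply p = E/c: p = 2.747e-26 kg·m/s.
So p ≈ 2.75e-26 kg·m/s.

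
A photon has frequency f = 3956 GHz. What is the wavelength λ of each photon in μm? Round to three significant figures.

Use c = 2.99792458e8 m/s.
In SI units: f = 3956 GHz = 3.956e12 Hz.
Since λ = c/f for a photon, λ = 7.578e-5 m.
Converting to μm: λ = 75.78 μm ≈ 75.8 μm.

75.8 μm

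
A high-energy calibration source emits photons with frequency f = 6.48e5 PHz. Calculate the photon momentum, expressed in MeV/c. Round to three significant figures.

2.68 MeV/c

First convert: f = 6.48e5 PHz = 6.48e20 Hz.
For a photon p = hf/c, so p = 1.432e-21 kg·m/s.
Converting to MeV/c: p = 2.680 MeV/c ≈ 2.68 MeV/c.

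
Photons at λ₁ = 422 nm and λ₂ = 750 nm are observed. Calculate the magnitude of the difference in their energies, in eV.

Using E = hc/λ: E₁ = 4.707 × 10^-19 J, E₂ = 2.649 × 10^-19 J.
|ΔE| = |4.707 × 10^-19 − 2.649 × 10^-19| = 2.06 × 10^-19 J = 1.28 eV.

1.28 eV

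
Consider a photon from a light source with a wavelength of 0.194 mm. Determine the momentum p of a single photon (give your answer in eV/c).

Take h = 6.62607015·10^-34 J·s, c = 2.99792458·10^8 m/s, 1 eV = 1.602176634·10^-19 J.
Convert to SI: λ = 0.194 mm = 1.94·10^-4 m.
The photon relation is p = h/λ, giving p = 3.416·10^-30 kg·m/s.
Converting to eV/c: p = 0.006391 eV/c ≈ 6.39·10^-3 eV/c.

6.39·10^-3 eV/c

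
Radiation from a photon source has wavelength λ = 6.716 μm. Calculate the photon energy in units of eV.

0.185 eV

First convert: λ = 6.716 μm = 6.716e-6 m.
For a photon E = hc/λ, so E = 2.958e-20 J.
Converting to eV: E = 0.1846 eV ≈ 0.185 eV.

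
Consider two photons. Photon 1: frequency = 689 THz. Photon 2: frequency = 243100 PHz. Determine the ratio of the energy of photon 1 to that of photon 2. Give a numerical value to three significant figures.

2.83 × 10^-6

E_1 = 4.565 × 10^-19 J (from frequency = 689 THz, via E = hf).
E_2 = 1.611 × 10^-13 J (from frequency = 243100 PHz, via E = hf).
Ratio = 4.565 × 10^-19 / 1.611 × 10^-13 = 2.83 × 10^-6.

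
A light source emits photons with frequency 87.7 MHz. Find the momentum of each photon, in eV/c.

3.63e-7 eV/c

First convert: f = 87.7 MHz = 8.77e7 Hz.
For a photon p = hf/c, so p = 1.938e-34 kg·m/s.
Converting to eV/c: p = 3.627e-7 eV/c ≈ 3.63e-7 eV/c.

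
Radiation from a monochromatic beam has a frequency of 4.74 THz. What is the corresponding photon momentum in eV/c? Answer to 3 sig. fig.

0.0196 eV/c

Convert to SI: f = 4.74 THz = 4.74 × 10^12 Hz.
Since p = hf/c for a photon, p = 1.048 × 10^-29 kg·m/s.
Converting to eV/c: p = 0.01960 eV/c ≈ 0.0196 eV/c.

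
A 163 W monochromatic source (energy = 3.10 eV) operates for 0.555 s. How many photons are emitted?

Total energy: E_total = P·t = 163 × 0.555 = 90.47 J.
Per-photon energy: E = 4.967e-19 J.
N = E_total / E_photon = 1.82e20.

1.82e20 photons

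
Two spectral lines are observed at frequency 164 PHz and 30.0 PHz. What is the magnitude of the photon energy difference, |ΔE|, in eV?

Using E = hf: E₁ = 1.087e-16 J, E₂ = 1.988e-17 J.
|ΔE| = |1.087e-16 − 1.988e-17| = 8.88e-17 J = 554 eV.

554 eV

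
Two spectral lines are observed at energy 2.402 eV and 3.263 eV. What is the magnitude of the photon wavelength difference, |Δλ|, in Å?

Using λ = hc/E: λ₁ = 5.1617 × 10^-7 m, λ₂ = 3.7997 × 10^-7 m.
|Δλ| = |5.1617 × 10^-7 − 3.7997 × 10^-7| = 1.36 × 10^-7 m = 1360 Å.

1360 Å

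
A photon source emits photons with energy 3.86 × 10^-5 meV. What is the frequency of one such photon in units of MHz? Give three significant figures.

Use h = 6.62607015 × 10^-34 J·s, 1 eV = 1.602176634 × 10^-19 J.
First convert: E = 3.86 × 10^-5 meV = 6.1844 × 10^-27 J.
Since f = E/h for a photon, f = 9.333 × 10^6 Hz.
Converting to MHz: f = 9.333 MHz ≈ 9.33 MHz.

9.33 MHz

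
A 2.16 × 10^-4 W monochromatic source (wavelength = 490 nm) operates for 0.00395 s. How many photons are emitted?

Total energy: E_total = P·t = 2.16 × 10^-4 × 0.00395 = 8.532 × 10^-7 J.
Per-photon energy: E = 4.054 × 10^-19 J.
N = E_total / E_photon = 2.10 × 10^12.

2.10 × 10^12 photons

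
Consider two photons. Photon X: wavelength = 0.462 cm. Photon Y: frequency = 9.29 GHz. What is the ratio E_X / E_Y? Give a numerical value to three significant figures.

6.98

E_X = 4.300e-23 J (from wavelength = 0.462 cm, via E = hc/λ).
E_Y = 6.156e-24 J (from frequency = 9.29 GHz, via E = hf).
Ratio = 4.300e-23 / 6.156e-24 = 6.98.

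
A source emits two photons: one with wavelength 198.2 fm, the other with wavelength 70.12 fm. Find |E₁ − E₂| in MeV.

11.4 MeV

Using E = hc/λ: E₁ = 1.0022e-12 J, E₂ = 2.8329e-12 J.
|ΔE| = |1.0022e-12 − 2.8329e-12| = 1.83e-12 J = 11.4 MeV.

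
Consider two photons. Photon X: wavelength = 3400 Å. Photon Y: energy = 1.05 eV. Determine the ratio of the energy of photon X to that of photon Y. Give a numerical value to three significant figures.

E_X = 5.842e-19 J (from wavelength = 3400 Å, via E = hc/λ).
E_Y = 1.682e-19 J (from energy = 1.05 eV, via E given directly).
Ratio = 5.842e-19 / 1.682e-19 = 3.47.

3.47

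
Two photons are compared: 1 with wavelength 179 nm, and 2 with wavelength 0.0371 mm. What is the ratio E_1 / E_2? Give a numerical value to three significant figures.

207

E_1 = 1.110e-18 J (from wavelength = 179 nm, via E = hc/λ).
E_2 = 5.354e-21 J (from wavelength = 0.0371 mm, via E = hc/λ).
Ratio = 1.110e-18 / 5.354e-21 = 207.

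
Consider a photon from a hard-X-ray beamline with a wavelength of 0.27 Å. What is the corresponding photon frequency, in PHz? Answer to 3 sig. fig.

1.11e4 PHz

Take c = 2.99792458e8 m/s.
First convert: λ = 0.27 Å = 2.7e-11 m.
For a photon f = c/λ, so f = 1.110e19 Hz.
Converting to PHz: f = 11100 PHz ≈ 1.11e4 PHz.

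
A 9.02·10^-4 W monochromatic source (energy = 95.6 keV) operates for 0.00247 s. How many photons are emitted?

Total energy: E_total = P·t = 9.02·10^-4 × 0.00247 = 2.228·10^-6 J.
Per-photon energy: E = 1.532·10^-14 J.
N = E_total / E_photon = 1.45·10^8.

1.45·10^8 photons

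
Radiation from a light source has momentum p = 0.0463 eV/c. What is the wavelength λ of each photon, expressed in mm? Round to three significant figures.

0.0268 mm

Convert to SI: p = 0.0463 eV/c = 2.4744 × 10^-29 kg·m/s.
The photon relation is λ = h/p, giving λ = 2.678 × 10^-5 m.
Converting to mm: λ = 0.02678 mm ≈ 0.0268 mm.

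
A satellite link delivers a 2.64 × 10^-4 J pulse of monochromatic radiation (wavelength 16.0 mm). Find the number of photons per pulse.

2.13 × 10^19 photons

Per-photon energy: E = 1.242 × 10^-23 J (from wavelength = 16.0 mm).
N = E_total / E_photon = 2.64 × 10^-4 J / 1.242 × 10^-23 J = 2.13 × 10^19.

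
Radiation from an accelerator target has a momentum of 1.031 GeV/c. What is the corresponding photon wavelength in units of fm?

Convert to SI: p = 1.031 GeV/c = 5.5100 × 10^-19 kg·m/s.
Since λ = h/p for a photon, λ = 1.203 × 10^-15 m.
Converting to fm: λ = 1.203 fm ≈ 1.20 fm.

1.20 fm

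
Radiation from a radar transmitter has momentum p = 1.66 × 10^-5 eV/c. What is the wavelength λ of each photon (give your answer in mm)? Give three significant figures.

First convert: p = 1.66 × 10^-5 eV/c = 8.8715 × 10^-33 kg·m/s.
For a photon λ = h/p, so λ = 0.07469 m.
Converting to mm: λ = 74.69 mm ≈ 74.7 mm.

74.7 mm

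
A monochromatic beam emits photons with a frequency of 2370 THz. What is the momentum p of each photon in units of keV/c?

Convert to SI: f = 2370 THz = 2.37e15 Hz.
The photon relation is p = hf/c, giving p = 5.238e-27 kg·m/s.
Converting to keV/c: p = 0.009802 keV/c ≈ 9.80e-3 keV/c.

9.80e-3 keV/c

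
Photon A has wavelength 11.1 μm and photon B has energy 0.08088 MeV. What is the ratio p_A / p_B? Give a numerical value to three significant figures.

1.38e-6

p_A = 5.969e-29 kg·m/s (from wavelength = 11.1 μm, via p = h/λ).
p_B = 4.322e-23 kg·m/s (from energy = 0.08088 MeV, via p = E/c).
Ratio = 5.969e-29 / 4.322e-23 = 1.38e-6.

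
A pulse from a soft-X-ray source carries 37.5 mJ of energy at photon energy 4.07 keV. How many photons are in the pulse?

5.75e13 photons

Per-photon energy: E = 6.521e-16 J (from energy = 4.07 keV).
N = E_total / E_photon = 0.0375 J / 6.521e-16 J = 5.75e13.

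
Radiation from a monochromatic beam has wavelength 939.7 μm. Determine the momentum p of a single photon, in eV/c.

1.32e-3 eV/c

Use h = 6.62607015e-34 J·s, c = 2.99792458e8 m/s, 1 eV = 1.602176634e-19 J.
First convert: λ = 939.7 μm = 9.397e-4 m.
Apply p = h/λ: p = 7.051e-31 kg·m/s.
Converting to eV/c: p = 0.001319 eV/c ≈ 1.32e-3 eV/c.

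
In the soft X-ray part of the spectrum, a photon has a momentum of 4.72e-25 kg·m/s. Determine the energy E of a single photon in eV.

883 eV

For a photon E = pc, so E = 1.415e-16 J.
Converting to eV: E = 883.2 eV ≈ 883 eV.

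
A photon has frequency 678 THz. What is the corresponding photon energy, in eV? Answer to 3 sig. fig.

Convert to SI: f = 678 THz = 6.78 × 10^14 Hz.
The photon relation is E = hf, giving E = 4.492 × 10^-19 J.
Converting to eV: E = 2.804 eV ≈ 2.80 eV.

2.80 eV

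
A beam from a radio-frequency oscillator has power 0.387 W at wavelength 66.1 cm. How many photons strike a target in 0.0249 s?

Total energy: E_total = P·t = 0.387 × 0.0249 = 0.009636 J.
Per-photon energy: E = 3.005e-25 J.
N = E_total / E_photon = 3.21e22.

3.21e22 photons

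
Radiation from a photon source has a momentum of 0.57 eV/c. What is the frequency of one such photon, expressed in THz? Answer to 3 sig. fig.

138 THz

(h = 6.62607015 × 10^-34 J·s, c = 2.99792458 × 10^8 m/s, 1 eV = 1.602176634 × 10^-19 J.)
First convert: p = 0.57 eV/c = 3.0462 × 10^-28 kg·m/s.
Since f = pc/h for a photon, f = 1.378 × 10^14 Hz.
Converting to THz: f = 137.8 THz ≈ 138 THz.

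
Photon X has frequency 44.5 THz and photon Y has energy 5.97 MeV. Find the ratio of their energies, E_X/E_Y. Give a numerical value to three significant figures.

3.08e-8

E_X = 2.949e-20 J (from frequency = 44.5 THz, via E = hf).
E_Y = 9.565e-13 J (from energy = 5.97 MeV, via E given directly).
Ratio = 2.949e-20 / 9.565e-13 = 3.08e-8.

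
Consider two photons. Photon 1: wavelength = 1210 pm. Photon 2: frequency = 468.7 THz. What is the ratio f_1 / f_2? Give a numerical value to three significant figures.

f_1 = 2.478·10^17 Hz (from wavelength = 1210 pm, via f = c/λ).
f_2 = 4.687·10^14 Hz (from frequency = 468.7 THz, via f given directly).
Ratio = 2.478·10^17 / 4.687·10^14 = 529.

529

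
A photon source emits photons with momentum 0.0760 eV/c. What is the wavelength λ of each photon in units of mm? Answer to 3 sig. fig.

0.0163 mm

First convert: p = 0.0760 eV/c = 4.0617·10^-29 kg·m/s.
The photon relation is λ = h/p, giving λ = 1.631·10^-5 m.
Converting to mm: λ = 0.01631 mm ≈ 0.0163 mm.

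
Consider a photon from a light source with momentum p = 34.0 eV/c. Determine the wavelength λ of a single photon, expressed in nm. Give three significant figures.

36.5 nm

Take h = 6.62607015e-34 J·s, c = 2.99792458e8 m/s, 1 eV = 1.602176634e-19 J.
First convert: p = 34.0 eV/c = 1.8171e-26 kg·m/s.
Apply λ = h/p: λ = 3.647e-8 m.
Converting to nm: λ = 36.47 nm ≈ 36.5 nm.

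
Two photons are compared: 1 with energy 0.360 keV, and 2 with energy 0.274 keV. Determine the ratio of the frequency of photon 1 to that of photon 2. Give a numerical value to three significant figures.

f_1 = 8.705e16 Hz (from energy = 0.360 keV, via f = E/h).
f_2 = 6.625e16 Hz (from energy = 0.274 keV, via f = E/h).
Ratio = 8.705e16 / 6.625e16 = 1.31.

1.31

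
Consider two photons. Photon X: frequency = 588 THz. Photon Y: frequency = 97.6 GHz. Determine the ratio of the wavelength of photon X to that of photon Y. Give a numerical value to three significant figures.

λ_X = 5.099 × 10^-7 m (from frequency = 588 THz, via λ = c/f).
λ_Y = 0.003072 m (from frequency = 97.6 GHz, via λ = c/f).
Ratio = 5.099 × 10^-7 / 0.003072 = 1.66 × 10^-4.

1.66 × 10^-4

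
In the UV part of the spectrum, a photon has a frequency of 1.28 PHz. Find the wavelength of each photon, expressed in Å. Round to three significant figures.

2340 Å

In SI units: f = 1.28 PHz = 1.28e15 Hz.
Since λ = c/f for a photon, λ = 2.342e-7 m.
Converting to Å: λ = 2342 Å ≈ 2340 Å.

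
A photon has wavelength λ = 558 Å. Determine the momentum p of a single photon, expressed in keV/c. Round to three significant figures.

0.0222 keV/c

Take h = 6.62607015·10^-34 J·s, c = 2.99792458·10^8 m/s, 1 eV = 1.602176634·10^-19 J.
Convert to SI: λ = 558 Å = 5.58·10^-8 m.
The photon relation is p = h/λ, giving p = 1.187·10^-26 kg·m/s.
Converting to keV/c: p = 0.02222 keV/c ≈ 0.0222 keV/c.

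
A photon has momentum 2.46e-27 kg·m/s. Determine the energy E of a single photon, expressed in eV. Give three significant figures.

4.60 eV

Take c = 2.99792458e8 m/s, 1 eV = 1.602176634e-19 J.
Since E = pc for a photon, E = 7.375e-19 J.
Converting to eV: E = 4.603 eV ≈ 4.60 eV.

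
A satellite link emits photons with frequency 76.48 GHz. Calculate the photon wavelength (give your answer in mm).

Use c = 2.99792458·10^8 m/s.
In SI units: f = 76.48 GHz = 7.648·10^10 Hz.
Since λ = c/f for a photon, λ = 0.003920 m.
Converting to mm: λ = 3.920 mm ≈ 3.92 mm.

3.92 mm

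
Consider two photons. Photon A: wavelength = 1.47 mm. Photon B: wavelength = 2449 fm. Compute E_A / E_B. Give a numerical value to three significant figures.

1.67e-9

E_A = 1.351e-22 J (from wavelength = 1.47 mm, via E = hc/λ).
E_B = 8.111e-14 J (from wavelength = 2449 fm, via E = hc/λ).
Ratio = 1.351e-22 / 8.111e-14 = 1.67e-9.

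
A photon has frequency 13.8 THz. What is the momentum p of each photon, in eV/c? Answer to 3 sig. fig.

First convert: f = 13.8 THz = 1.38 × 10^13 Hz.
Apply p = hf/c: p = 3.050 × 10^-29 kg·m/s.
Converting to eV/c: p = 0.05707 eV/c ≈ 0.0571 eV/c.

0.0571 eV/c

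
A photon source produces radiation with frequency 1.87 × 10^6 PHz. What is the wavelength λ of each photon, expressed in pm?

0.160 pm

In SI units: f = 1.87 × 10^6 PHz = 1.87 × 10^21 Hz.
Since λ = c/f for a photon, λ = 1.603 × 10^-13 m.
Converting to pm: λ = 0.1603 pm ≈ 0.160 pm.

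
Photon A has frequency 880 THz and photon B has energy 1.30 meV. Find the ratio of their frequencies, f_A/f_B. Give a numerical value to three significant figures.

2800

f_A = 8.800e14 Hz (from frequency = 880 THz, via f given directly).
f_B = 3.143e11 Hz (from energy = 1.30 meV, via f = E/h).
Ratio = 8.800e14 / 3.143e11 = 2800.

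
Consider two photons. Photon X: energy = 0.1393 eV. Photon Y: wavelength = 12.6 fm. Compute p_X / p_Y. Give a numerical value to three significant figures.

p_X = 7.445 × 10^-29 kg·m/s (from energy = 0.1393 eV, via p = E/c).
p_Y = 5.259 × 10^-20 kg·m/s (from wavelength = 12.6 fm, via p = h/λ).
Ratio = 7.445 × 10^-29 / 5.259 × 10^-20 = 1.42 × 10^-9.

1.42 × 10^-9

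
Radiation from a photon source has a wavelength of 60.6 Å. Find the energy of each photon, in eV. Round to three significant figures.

205 eV

Use h = 6.62607015e-34 J·s, c = 2.99792458e8 m/s, 1 eV = 1.602176634e-19 J.
In SI units: λ = 60.6 Å = 6.06e-9 m.
Since E = hc/λ for a photon, E = 3.278e-17 J.
Converting to eV: E = 204.6 eV ≈ 205 eV.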